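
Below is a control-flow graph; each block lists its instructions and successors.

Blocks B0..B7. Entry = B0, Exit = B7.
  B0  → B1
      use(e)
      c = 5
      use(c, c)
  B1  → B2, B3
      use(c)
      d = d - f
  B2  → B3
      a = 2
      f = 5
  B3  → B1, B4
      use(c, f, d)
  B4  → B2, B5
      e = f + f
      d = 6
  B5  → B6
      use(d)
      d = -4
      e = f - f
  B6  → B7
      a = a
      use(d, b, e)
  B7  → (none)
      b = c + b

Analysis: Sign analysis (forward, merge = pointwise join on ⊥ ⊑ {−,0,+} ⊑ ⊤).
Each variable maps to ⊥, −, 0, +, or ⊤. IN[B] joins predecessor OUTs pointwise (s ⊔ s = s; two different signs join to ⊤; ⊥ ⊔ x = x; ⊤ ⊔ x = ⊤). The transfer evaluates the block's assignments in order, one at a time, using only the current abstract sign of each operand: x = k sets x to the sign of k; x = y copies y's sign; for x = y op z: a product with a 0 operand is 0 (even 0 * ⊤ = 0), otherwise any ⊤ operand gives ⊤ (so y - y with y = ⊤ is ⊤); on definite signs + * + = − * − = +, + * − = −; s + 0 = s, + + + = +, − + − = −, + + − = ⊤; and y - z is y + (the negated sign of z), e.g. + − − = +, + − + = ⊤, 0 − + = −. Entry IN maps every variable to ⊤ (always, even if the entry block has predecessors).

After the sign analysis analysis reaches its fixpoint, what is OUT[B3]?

Fixpoint table:
  B0:   IN=(all ⊤)   OUT={c:+; rest ⊤}
  B1:   IN={c:+; rest ⊤}   OUT={c:+; rest ⊤}
  B2:   IN={c:+; rest ⊤}   OUT={a:+, c:+, f:+; rest ⊤}
  B3:   IN={c:+; rest ⊤}   OUT={c:+; rest ⊤}
  B4:   IN={c:+; rest ⊤}   OUT={c:+, d:+; rest ⊤}
  B5:   IN={c:+, d:+; rest ⊤}   OUT={c:+, d:-; rest ⊤}
  B6:   IN={c:+, d:-; rest ⊤}   OUT={c:+, d:-; rest ⊤}
  B7:   IN={c:+, d:-; rest ⊤}   OUT={c:+, d:-; rest ⊤}

Merge at B3: IN[B3] = OUT[B1] ⊔ OUT[B2] = {a: ⊤, b: ⊤, c: +, d: ⊤, e: ⊤, f: ⊤}
Applying B3's transfer function to that IN value gives OUT[B3] (row B3 above).

Answer: {a: ⊤, b: ⊤, c: +, d: ⊤, e: ⊤, f: ⊤}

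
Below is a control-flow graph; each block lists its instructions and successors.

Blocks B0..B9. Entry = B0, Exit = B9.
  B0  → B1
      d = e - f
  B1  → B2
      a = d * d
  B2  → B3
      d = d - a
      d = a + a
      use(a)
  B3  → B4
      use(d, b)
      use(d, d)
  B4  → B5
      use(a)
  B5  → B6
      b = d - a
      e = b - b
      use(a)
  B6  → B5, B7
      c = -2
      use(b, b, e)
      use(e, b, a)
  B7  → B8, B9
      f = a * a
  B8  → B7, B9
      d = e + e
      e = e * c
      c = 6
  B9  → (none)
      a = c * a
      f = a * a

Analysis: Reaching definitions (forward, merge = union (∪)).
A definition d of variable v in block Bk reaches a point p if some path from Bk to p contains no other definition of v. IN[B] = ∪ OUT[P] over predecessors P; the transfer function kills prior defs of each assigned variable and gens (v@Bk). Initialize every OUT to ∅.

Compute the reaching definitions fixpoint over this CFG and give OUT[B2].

Answer: {a@B1, d@B2}

Working:
Per-block solution:
  B0: | IN={} | OUT={d@B0}
  B1: | IN={d@B0} | OUT={a@B1, d@B0}
  B2: | IN={a@B1, d@B0} | OUT={a@B1, d@B2}
  B3: | IN={a@B1, d@B2} | OUT={a@B1, d@B2}
  B4: | IN={a@B1, d@B2} | OUT={a@B1, d@B2}
  B5: | IN={a@B1, b@B5, c@B6, d@B2, e@B5} | OUT={a@B1, b@B5, c@B6, d@B2, e@B5}
  B6: | IN={a@B1, b@B5, c@B6, d@B2, e@B5} | OUT={a@B1, b@B5, c@B6, d@B2, e@B5}
  B7: | IN={a@B1, b@B5, c@B6, c@B8, d@B2, d@B8, e@B5, e@B8, f@B7} | OUT={a@B1, b@B5, c@B6, c@B8, d@B2, d@B8, e@B5, e@B8, f@B7}
  B8: | IN={a@B1, b@B5, c@B6, c@B8, d@B2, d@B8, e@B5, e@B8, f@B7} | OUT={a@B1, b@B5, c@B8, d@B8, e@B8, f@B7}
  B9: | IN={a@B1, b@B5, c@B6, c@B8, d@B2, d@B8, e@B5, e@B8, f@B7} | OUT={a@B9, b@B5, c@B6, c@B8, d@B2, d@B8, e@B5, e@B8, f@B9}

Merge at B2: IN[B2] = OUT[B1] = {a@B1, d@B0}
Applying B2's transfer function to that IN value gives OUT[B2] (row B2 above).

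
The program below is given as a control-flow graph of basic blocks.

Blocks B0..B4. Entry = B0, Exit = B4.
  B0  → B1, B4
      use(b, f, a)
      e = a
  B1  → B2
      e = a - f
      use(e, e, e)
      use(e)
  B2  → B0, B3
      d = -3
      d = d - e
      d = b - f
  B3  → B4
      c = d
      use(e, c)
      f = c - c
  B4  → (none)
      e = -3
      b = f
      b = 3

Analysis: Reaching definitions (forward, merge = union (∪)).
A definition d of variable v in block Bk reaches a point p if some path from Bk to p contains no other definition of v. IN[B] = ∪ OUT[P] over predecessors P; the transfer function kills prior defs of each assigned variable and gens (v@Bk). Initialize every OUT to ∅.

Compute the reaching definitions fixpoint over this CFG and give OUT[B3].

Answer: {c@B3, d@B2, e@B1, f@B3}

Trace:
Fixpoint table:
  B0: | IN={d@B2, e@B1} | OUT={d@B2, e@B0}
  B1: | IN={d@B2, e@B0} | OUT={d@B2, e@B1}
  B2: | IN={d@B2, e@B1} | OUT={d@B2, e@B1}
  B3: | IN={d@B2, e@B1} | OUT={c@B3, d@B2, e@B1, f@B3}
  B4: | IN={c@B3, d@B2, e@B0, e@B1, f@B3} | OUT={b@B4, c@B3, d@B2, e@B4, f@B3}

Merge at B3: IN[B3] = OUT[B2] = {d@B2, e@B1}
Applying B3's transfer function to that IN value gives OUT[B3] (row B3 above).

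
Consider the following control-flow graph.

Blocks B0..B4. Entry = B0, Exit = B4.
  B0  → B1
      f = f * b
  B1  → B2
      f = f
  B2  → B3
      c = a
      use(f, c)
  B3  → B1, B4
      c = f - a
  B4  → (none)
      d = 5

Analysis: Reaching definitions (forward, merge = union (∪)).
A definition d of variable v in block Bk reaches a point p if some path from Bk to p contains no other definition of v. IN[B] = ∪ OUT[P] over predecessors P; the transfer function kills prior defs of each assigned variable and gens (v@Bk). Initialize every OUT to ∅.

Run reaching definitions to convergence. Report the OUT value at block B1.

Converged values:
  B0:   IN={}   OUT={f@B0}
  B1:   IN={c@B3, f@B0, f@B1}   OUT={c@B3, f@B1}
  B2:   IN={c@B3, f@B1}   OUT={c@B2, f@B1}
  B3:   IN={c@B2, f@B1}   OUT={c@B3, f@B1}
  B4:   IN={c@B3, f@B1}   OUT={c@B3, d@B4, f@B1}

Merge at B1: IN[B1] = OUT[B0] ⊔ OUT[B3] = {c@B3, f@B0, f@B1}
Applying B1's transfer function to that IN value gives OUT[B1] (row B1 above).

Answer: {c@B3, f@B1}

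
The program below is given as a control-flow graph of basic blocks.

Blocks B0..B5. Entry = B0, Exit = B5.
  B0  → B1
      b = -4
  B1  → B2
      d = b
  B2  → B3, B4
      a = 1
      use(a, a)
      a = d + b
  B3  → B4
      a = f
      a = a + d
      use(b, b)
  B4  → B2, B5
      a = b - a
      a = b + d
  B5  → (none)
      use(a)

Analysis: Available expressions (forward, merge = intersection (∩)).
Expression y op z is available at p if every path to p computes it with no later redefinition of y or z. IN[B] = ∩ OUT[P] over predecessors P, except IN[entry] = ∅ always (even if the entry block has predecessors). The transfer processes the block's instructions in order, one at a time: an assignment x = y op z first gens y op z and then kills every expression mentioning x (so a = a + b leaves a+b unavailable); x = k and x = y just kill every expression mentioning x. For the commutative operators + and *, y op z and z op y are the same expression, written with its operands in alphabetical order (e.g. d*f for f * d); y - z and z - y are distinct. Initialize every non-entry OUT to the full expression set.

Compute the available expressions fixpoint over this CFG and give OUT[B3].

Answer: {b+d}

Trace:
Per-block solution:
  B0: | IN={} | OUT={}
  B1: | IN={} | OUT={}
  B2: | IN={} | OUT={b+d}
  B3: | IN={b+d} | OUT={b+d}
  B4: | IN={b+d} | OUT={b+d}
  B5: | IN={b+d} | OUT={b+d}

Merge at B3: IN[B3] = OUT[B2] = {b+d}
Applying B3's transfer function to that IN value gives OUT[B3] (row B3 above).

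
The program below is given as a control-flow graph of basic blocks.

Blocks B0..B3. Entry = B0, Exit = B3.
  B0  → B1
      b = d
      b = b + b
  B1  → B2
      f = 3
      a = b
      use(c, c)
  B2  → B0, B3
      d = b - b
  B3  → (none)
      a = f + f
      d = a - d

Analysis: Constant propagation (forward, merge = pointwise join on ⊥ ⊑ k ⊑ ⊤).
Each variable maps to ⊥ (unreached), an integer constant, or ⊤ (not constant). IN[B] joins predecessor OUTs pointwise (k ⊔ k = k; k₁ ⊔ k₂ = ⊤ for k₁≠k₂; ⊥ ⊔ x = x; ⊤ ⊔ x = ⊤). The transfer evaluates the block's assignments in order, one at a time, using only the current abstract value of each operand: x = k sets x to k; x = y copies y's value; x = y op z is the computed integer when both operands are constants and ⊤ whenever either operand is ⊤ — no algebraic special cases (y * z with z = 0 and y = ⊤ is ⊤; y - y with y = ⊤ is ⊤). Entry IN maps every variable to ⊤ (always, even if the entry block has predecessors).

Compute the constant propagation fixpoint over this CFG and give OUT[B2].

Answer: {a: ⊤, b: ⊤, c: ⊤, d: ⊤, e: ⊤, f: 3}

Derivation:
Converged values:
  B0:  IN=(all ⊤)  OUT=(all ⊤)
  B1:  IN=(all ⊤)  OUT={f:3; rest ⊤}
  B2:  IN={f:3; rest ⊤}  OUT={f:3; rest ⊤}
  B3:  IN={f:3; rest ⊤}  OUT={a:6, f:3; rest ⊤}

Merge at B2: IN[B2] = OUT[B1] = {a: ⊤, b: ⊤, c: ⊤, d: ⊤, e: ⊤, f: 3}
Applying B2's transfer function to that IN value gives OUT[B2] (row B2 above).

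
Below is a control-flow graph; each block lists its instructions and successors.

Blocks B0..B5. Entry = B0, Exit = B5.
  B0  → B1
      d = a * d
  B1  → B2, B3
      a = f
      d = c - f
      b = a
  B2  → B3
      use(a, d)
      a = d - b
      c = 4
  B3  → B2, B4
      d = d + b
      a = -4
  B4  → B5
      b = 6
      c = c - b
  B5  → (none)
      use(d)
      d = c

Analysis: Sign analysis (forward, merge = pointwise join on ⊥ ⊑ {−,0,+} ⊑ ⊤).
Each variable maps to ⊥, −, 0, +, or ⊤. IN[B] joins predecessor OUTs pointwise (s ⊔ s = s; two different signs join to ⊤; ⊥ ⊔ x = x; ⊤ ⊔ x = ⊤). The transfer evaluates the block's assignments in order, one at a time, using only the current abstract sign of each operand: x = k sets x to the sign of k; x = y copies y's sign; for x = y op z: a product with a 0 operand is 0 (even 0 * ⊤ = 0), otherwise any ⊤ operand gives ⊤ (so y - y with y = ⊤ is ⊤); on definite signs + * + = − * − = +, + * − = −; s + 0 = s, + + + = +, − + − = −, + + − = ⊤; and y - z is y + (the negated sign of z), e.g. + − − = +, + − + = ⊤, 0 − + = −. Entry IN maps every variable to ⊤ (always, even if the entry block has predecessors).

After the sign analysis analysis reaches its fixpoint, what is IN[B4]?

Answer: {a: -, b: ⊤, c: ⊤, d: ⊤, e: ⊤, f: ⊤}

Derivation:
Per-block solution:
  B0:  IN=(all ⊤)  OUT=(all ⊤)
  B1:  IN=(all ⊤)  OUT=(all ⊤)
  B2:  IN=(all ⊤)  OUT={c:+; rest ⊤}
  B3:  IN=(all ⊤)  OUT={a:-; rest ⊤}
  B4:  IN={a:-; rest ⊤}  OUT={a:-, b:+; rest ⊤}
  B5:  IN={a:-, b:+; rest ⊤}  OUT={a:-, b:+; rest ⊤}

Merge at B4: IN[B4] = OUT[B3] = {a: -, b: ⊤, c: ⊤, d: ⊤, e: ⊤, f: ⊤}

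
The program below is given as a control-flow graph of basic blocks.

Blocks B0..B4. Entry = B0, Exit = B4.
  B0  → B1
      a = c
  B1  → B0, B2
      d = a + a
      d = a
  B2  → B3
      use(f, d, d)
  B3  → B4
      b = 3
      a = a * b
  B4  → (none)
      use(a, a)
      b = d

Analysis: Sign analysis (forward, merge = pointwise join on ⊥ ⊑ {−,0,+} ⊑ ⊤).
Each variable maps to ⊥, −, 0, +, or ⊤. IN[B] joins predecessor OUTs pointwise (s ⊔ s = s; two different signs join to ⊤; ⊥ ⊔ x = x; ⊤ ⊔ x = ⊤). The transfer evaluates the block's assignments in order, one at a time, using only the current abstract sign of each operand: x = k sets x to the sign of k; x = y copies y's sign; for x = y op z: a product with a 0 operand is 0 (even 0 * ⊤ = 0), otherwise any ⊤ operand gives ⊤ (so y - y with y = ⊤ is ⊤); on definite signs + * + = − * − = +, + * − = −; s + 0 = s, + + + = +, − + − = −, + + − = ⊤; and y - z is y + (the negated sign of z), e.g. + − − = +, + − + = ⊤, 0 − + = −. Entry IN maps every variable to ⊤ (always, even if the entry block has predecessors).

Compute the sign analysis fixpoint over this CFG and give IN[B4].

Answer: {a: ⊤, b: +, c: ⊤, d: ⊤, e: ⊤, f: ⊤}

Trace:
Fixpoint table:
  B0:  IN=(all ⊤)  OUT=(all ⊤)
  B1:  IN=(all ⊤)  OUT=(all ⊤)
  B2:  IN=(all ⊤)  OUT=(all ⊤)
  B3:  IN=(all ⊤)  OUT={b:+; rest ⊤}
  B4:  IN={b:+; rest ⊤}  OUT=(all ⊤)

Merge at B4: IN[B4] = OUT[B3] = {a: ⊤, b: +, c: ⊤, d: ⊤, e: ⊤, f: ⊤}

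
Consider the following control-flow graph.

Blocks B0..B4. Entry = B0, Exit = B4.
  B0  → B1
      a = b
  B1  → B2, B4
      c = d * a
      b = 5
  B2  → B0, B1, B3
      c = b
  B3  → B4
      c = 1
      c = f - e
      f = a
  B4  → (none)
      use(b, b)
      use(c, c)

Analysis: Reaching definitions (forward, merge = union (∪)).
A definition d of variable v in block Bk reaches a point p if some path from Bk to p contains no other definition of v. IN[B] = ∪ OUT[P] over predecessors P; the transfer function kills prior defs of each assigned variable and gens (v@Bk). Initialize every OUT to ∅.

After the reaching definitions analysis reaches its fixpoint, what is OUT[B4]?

Answer: {a@B0, b@B1, c@B1, c@B3, f@B3}

Trace:
Fixpoint table:
  B0: | IN={a@B0, b@B1, c@B2} | OUT={a@B0, b@B1, c@B2}
  B1: | IN={a@B0, b@B1, c@B2} | OUT={a@B0, b@B1, c@B1}
  B2: | IN={a@B0, b@B1, c@B1} | OUT={a@B0, b@B1, c@B2}
  B3: | IN={a@B0, b@B1, c@B2} | OUT={a@B0, b@B1, c@B3, f@B3}
  B4: | IN={a@B0, b@B1, c@B1, c@B3, f@B3} | OUT={a@B0, b@B1, c@B1, c@B3, f@B3}

Merge at B4: IN[B4] = OUT[B1] ⊔ OUT[B3] = {a@B0, b@B1, c@B1, c@B3, f@B3}
Applying B4's transfer function to that IN value gives OUT[B4] (row B4 above).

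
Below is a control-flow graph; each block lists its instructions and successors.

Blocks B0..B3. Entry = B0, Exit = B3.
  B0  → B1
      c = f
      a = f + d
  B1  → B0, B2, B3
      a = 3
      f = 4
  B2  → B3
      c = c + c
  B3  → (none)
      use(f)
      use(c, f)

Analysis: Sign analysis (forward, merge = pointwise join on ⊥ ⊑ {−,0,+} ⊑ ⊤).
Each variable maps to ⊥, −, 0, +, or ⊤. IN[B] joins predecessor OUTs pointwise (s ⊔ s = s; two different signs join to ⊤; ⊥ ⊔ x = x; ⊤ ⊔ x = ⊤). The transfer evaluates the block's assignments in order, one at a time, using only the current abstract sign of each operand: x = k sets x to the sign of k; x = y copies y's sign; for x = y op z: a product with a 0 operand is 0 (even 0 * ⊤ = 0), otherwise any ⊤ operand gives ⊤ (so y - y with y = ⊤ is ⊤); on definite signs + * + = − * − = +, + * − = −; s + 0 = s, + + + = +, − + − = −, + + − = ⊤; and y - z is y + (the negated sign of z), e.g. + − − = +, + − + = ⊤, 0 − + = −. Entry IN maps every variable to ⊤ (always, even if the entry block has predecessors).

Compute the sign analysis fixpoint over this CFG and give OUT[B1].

Per-block solution:
  B0: | IN=(all ⊤) | OUT=(all ⊤)
  B1: | IN=(all ⊤) | OUT={a:+, f:+; rest ⊤}
  B2: | IN={a:+, f:+; rest ⊤} | OUT={a:+, f:+; rest ⊤}
  B3: | IN={a:+, f:+; rest ⊤} | OUT={a:+, f:+; rest ⊤}

Merge at B1: IN[B1] = OUT[B0] = {a: ⊤, b: ⊤, c: ⊤, d: ⊤, e: ⊤, f: ⊤}
Applying B1's transfer function to that IN value gives OUT[B1] (row B1 above).

Answer: {a: +, b: ⊤, c: ⊤, d: ⊤, e: ⊤, f: +}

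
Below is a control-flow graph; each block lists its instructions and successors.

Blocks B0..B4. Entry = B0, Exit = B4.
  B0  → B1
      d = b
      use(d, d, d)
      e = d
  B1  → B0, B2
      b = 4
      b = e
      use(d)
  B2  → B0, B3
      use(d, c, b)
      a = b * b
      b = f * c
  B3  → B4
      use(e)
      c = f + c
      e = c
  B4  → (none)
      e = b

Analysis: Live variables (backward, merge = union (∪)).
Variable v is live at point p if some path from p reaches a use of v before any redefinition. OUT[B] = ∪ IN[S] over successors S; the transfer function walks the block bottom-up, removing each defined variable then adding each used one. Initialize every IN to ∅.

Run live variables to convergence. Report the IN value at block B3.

Converged values:
  B0:   IN={b, c, f}   OUT={c, d, e, f}
  B1:   IN={c, d, e, f}   OUT={b, c, d, e, f}
  B2:   IN={b, c, d, e, f}   OUT={b, c, e, f}
  B3:   IN={b, c, e, f}   OUT={b}
  B4:   IN={b}   OUT={}

Merge at B3: OUT[B3] = IN[B4] = {b}
Applying B3's transfer function to that OUT value gives IN[B3] (row B3 above).

Answer: {b, c, e, f}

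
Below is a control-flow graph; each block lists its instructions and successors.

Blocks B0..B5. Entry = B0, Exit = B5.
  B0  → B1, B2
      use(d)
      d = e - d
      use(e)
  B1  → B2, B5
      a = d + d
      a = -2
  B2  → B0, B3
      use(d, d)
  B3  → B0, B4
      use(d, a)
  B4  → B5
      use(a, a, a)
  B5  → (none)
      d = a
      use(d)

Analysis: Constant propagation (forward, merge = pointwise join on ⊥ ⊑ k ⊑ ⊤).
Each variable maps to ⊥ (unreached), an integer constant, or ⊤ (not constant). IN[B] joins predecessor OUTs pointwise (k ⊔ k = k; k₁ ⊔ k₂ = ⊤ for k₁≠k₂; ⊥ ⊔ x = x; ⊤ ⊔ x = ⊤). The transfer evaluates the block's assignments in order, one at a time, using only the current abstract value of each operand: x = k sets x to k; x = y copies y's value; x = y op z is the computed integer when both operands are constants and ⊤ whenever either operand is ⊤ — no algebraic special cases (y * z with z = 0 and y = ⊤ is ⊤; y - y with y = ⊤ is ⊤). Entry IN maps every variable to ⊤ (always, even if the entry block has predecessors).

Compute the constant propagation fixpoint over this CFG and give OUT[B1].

Fixpoint table:
  B0: | IN=(all ⊤) | OUT=(all ⊤)
  B1: | IN=(all ⊤) | OUT={a:-2; rest ⊤}
  B2: | IN=(all ⊤) | OUT=(all ⊤)
  B3: | IN=(all ⊤) | OUT=(all ⊤)
  B4: | IN=(all ⊤) | OUT=(all ⊤)
  B5: | IN=(all ⊤) | OUT=(all ⊤)

Merge at B1: IN[B1] = OUT[B0] = {a: ⊤, b: ⊤, c: ⊤, d: ⊤, e: ⊤, f: ⊤}
Applying B1's transfer function to that IN value gives OUT[B1] (row B1 above).

Answer: {a: -2, b: ⊤, c: ⊤, d: ⊤, e: ⊤, f: ⊤}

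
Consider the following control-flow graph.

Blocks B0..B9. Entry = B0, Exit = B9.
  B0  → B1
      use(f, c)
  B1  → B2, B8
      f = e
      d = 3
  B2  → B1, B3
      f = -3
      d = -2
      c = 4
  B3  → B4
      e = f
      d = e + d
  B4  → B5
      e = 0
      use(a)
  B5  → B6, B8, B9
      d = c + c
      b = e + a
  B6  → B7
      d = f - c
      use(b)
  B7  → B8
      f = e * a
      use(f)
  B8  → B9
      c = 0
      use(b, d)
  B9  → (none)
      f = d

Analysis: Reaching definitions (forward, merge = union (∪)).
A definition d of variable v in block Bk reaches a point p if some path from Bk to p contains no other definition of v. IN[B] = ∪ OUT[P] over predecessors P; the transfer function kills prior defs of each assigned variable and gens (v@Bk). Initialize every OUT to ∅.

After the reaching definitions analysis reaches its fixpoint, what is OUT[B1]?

Fixpoint table:
  B0:   IN={}   OUT={}
  B1:   IN={c@B2, d@B2, f@B2}   OUT={c@B2, d@B1, f@B1}
  B2:   IN={c@B2, d@B1, f@B1}   OUT={c@B2, d@B2, f@B2}
  B3:   IN={c@B2, d@B2, f@B2}   OUT={c@B2, d@B3, e@B3, f@B2}
  B4:   IN={c@B2, d@B3, e@B3, f@B2}   OUT={c@B2, d@B3, e@B4, f@B2}
  B5:   IN={c@B2, d@B3, e@B4, f@B2}   OUT={b@B5, c@B2, d@B5, e@B4, f@B2}
  B6:   IN={b@B5, c@B2, d@B5, e@B4, f@B2}   OUT={b@B5, c@B2, d@B6, e@B4, f@B2}
  B7:   IN={b@B5, c@B2, d@B6, e@B4, f@B2}   OUT={b@B5, c@B2, d@B6, e@B4, f@B7}
  B8:   IN={b@B5, c@B2, d@B1, d@B5, d@B6, e@B4, f@B1, f@B2, f@B7}   OUT={b@B5, c@B8, d@B1, d@B5, d@B6, e@B4, f@B1, f@B2, f@B7}
  B9:   IN={b@B5, c@B2, c@B8, d@B1, d@B5, d@B6, e@B4, f@B1, f@B2, f@B7}   OUT={b@B5, c@B2, c@B8, d@B1, d@B5, d@B6, e@B4, f@B9}

Merge at B1: IN[B1] = OUT[B0] ⊔ OUT[B2] = {c@B2, d@B2, f@B2}
Applying B1's transfer function to that IN value gives OUT[B1] (row B1 above).

Answer: {c@B2, d@B1, f@B1}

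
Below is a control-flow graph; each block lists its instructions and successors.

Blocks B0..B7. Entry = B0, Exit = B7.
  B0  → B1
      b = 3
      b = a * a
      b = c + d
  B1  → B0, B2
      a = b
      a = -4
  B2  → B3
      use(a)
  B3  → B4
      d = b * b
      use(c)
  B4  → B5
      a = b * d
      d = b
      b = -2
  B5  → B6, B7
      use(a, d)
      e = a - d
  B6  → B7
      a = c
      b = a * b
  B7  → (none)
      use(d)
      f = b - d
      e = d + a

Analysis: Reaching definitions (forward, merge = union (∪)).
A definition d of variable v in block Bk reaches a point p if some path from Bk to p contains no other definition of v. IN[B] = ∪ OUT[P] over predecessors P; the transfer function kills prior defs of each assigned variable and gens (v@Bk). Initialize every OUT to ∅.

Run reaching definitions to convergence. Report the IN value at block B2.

Converged values:
  B0: | IN={a@B1, b@B0} | OUT={a@B1, b@B0}
  B1: | IN={a@B1, b@B0} | OUT={a@B1, b@B0}
  B2: | IN={a@B1, b@B0} | OUT={a@B1, b@B0}
  B3: | IN={a@B1, b@B0} | OUT={a@B1, b@B0, d@B3}
  B4: | IN={a@B1, b@B0, d@B3} | OUT={a@B4, b@B4, d@B4}
  B5: | IN={a@B4, b@B4, d@B4} | OUT={a@B4, b@B4, d@B4, e@B5}
  B6: | IN={a@B4, b@B4, d@B4, e@B5} | OUT={a@B6, b@B6, d@B4, e@B5}
  B7: | IN={a@B4, a@B6, b@B4, b@B6, d@B4, e@B5} | OUT={a@B4, a@B6, b@B4, b@B6, d@B4, e@B7, f@B7}

Merge at B2: IN[B2] = OUT[B1] = {a@B1, b@B0}

Answer: {a@B1, b@B0}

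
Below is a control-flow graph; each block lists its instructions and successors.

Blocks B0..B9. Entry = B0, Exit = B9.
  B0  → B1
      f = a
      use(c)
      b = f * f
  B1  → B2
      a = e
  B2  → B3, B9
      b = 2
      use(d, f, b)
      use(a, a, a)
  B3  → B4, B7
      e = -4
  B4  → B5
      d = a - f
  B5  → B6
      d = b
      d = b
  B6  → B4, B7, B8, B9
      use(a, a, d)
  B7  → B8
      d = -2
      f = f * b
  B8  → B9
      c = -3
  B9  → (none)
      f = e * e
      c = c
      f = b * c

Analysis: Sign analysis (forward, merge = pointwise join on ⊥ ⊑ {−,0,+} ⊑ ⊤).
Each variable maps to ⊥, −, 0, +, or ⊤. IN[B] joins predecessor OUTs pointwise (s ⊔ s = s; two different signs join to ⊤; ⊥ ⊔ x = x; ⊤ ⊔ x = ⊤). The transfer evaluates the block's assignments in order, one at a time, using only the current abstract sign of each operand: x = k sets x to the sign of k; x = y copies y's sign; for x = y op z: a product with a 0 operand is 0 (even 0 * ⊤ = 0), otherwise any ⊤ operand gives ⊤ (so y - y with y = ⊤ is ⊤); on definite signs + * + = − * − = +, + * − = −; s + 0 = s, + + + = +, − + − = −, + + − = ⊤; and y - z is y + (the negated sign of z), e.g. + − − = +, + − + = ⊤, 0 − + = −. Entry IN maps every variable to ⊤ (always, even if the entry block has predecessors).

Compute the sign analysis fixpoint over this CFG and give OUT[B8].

Answer: {a: ⊤, b: +, c: -, d: ⊤, e: -, f: ⊤}

Working:
Fixpoint table:
  B0:   IN=(all ⊤)   OUT=(all ⊤)
  B1:   IN=(all ⊤)   OUT=(all ⊤)
  B2:   IN=(all ⊤)   OUT={b:+; rest ⊤}
  B3:   IN={b:+; rest ⊤}   OUT={b:+, e:-; rest ⊤}
  B4:   IN={b:+, e:-; rest ⊤}   OUT={b:+, e:-; rest ⊤}
  B5:   IN={b:+, e:-; rest ⊤}   OUT={b:+, d:+, e:-; rest ⊤}
  B6:   IN={b:+, d:+, e:-; rest ⊤}   OUT={b:+, d:+, e:-; rest ⊤}
  B7:   IN={b:+, e:-; rest ⊤}   OUT={b:+, d:-, e:-; rest ⊤}
  B8:   IN={b:+, e:-; rest ⊤}   OUT={b:+, c:-, e:-; rest ⊤}
  B9:   IN={b:+; rest ⊤}   OUT={b:+; rest ⊤}

Merge at B8: IN[B8] = OUT[B6] ⊔ OUT[B7] = {a: ⊤, b: +, c: ⊤, d: ⊤, e: -, f: ⊤}
Applying B8's transfer function to that IN value gives OUT[B8] (row B8 above).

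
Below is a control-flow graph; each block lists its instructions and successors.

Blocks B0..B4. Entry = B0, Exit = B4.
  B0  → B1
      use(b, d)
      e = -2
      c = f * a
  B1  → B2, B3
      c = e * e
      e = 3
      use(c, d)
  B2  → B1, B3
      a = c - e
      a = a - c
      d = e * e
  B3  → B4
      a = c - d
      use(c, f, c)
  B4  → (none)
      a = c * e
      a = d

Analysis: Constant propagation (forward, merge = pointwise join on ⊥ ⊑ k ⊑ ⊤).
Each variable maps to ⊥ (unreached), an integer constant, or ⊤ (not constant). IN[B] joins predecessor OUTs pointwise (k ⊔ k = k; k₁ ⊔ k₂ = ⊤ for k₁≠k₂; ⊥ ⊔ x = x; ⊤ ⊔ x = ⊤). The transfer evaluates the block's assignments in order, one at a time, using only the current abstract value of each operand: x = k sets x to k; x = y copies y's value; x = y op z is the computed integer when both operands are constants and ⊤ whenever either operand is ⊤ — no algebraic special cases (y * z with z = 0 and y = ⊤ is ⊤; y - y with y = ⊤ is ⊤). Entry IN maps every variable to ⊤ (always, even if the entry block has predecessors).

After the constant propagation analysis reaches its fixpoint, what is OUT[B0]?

Answer: {a: ⊤, b: ⊤, c: ⊤, d: ⊤, e: -2, f: ⊤}

Derivation:
Converged values:
  B0: | IN=(all ⊤) | OUT={e:-2; rest ⊤}
  B1: | IN=(all ⊤) | OUT={e:3; rest ⊤}
  B2: | IN={e:3; rest ⊤} | OUT={d:9, e:3; rest ⊤}
  B3: | IN={e:3; rest ⊤} | OUT={e:3; rest ⊤}
  B4: | IN={e:3; rest ⊤} | OUT={e:3; rest ⊤}

B0 is the boundary node: IN[B0] = {a: ⊤, b: ⊤, c: ⊤, d: ⊤, e: ⊤, f: ⊤}
Applying B0's transfer function to that IN value gives OUT[B0] (row B0 above).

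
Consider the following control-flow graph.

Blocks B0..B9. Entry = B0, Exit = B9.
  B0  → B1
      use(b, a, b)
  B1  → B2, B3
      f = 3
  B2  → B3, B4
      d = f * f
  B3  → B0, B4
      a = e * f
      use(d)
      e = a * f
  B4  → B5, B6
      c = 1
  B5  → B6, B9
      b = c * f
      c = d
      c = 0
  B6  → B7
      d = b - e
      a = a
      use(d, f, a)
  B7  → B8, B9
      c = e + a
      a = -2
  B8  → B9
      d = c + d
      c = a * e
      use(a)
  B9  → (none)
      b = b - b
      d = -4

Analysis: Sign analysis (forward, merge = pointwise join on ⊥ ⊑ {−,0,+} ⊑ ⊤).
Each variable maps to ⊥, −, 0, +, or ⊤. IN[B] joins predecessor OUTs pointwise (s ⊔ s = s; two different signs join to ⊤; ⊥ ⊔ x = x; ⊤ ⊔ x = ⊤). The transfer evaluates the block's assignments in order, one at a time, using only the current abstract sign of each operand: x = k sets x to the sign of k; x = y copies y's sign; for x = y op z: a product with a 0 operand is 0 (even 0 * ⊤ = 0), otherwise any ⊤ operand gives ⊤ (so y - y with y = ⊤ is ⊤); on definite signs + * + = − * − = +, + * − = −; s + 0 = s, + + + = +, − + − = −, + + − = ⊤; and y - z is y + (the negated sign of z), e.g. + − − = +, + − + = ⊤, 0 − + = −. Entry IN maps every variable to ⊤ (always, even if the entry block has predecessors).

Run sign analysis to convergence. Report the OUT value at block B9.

Answer: {a: ⊤, b: ⊤, c: ⊤, d: -, e: ⊤, f: +}

Derivation:
Fixpoint table:
  B0:   IN=(all ⊤)   OUT=(all ⊤)
  B1:   IN=(all ⊤)   OUT={f:+; rest ⊤}
  B2:   IN={f:+; rest ⊤}   OUT={d:+, f:+; rest ⊤}
  B3:   IN={f:+; rest ⊤}   OUT={f:+; rest ⊤}
  B4:   IN={f:+; rest ⊤}   OUT={c:+, f:+; rest ⊤}
  B5:   IN={c:+, f:+; rest ⊤}   OUT={b:+, c:0, f:+; rest ⊤}
  B6:   IN={f:+; rest ⊤}   OUT={f:+; rest ⊤}
  B7:   IN={f:+; rest ⊤}   OUT={a:-, f:+; rest ⊤}
  B8:   IN={a:-, f:+; rest ⊤}   OUT={a:-, f:+; rest ⊤}
  B9:   IN={f:+; rest ⊤}   OUT={d:-, f:+; rest ⊤}

Merge at B9: IN[B9] = OUT[B5] ⊔ OUT[B7] ⊔ OUT[B8] = {a: ⊤, b: ⊤, c: ⊤, d: ⊤, e: ⊤, f: +}
Applying B9's transfer function to that IN value gives OUT[B9] (row B9 above).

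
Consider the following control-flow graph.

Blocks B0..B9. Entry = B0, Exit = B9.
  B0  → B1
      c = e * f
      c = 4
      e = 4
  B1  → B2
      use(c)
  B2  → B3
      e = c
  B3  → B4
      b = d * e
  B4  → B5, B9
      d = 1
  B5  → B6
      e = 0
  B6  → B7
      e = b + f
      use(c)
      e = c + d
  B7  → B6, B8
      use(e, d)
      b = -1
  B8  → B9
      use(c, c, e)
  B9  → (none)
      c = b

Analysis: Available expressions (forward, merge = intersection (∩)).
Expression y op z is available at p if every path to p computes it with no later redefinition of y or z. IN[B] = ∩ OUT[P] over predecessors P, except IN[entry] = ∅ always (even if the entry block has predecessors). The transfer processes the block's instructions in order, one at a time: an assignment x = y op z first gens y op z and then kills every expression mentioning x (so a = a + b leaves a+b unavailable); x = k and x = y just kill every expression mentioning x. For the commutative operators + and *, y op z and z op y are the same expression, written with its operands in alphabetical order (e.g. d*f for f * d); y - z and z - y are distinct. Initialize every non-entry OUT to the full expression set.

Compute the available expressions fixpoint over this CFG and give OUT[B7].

Answer: {c+d}

Derivation:
Converged values:
  B0:  IN={}  OUT={}
  B1:  IN={}  OUT={}
  B2:  IN={}  OUT={}
  B3:  IN={}  OUT={d*e}
  B4:  IN={d*e}  OUT={}
  B5:  IN={}  OUT={}
  B6:  IN={}  OUT={b+f, c+d}
  B7:  IN={b+f, c+d}  OUT={c+d}
  B8:  IN={c+d}  OUT={c+d}
  B9:  IN={}  OUT={}

Merge at B7: IN[B7] = OUT[B6] = {b+f, c+d}
Applying B7's transfer function to that IN value gives OUT[B7] (row B7 above).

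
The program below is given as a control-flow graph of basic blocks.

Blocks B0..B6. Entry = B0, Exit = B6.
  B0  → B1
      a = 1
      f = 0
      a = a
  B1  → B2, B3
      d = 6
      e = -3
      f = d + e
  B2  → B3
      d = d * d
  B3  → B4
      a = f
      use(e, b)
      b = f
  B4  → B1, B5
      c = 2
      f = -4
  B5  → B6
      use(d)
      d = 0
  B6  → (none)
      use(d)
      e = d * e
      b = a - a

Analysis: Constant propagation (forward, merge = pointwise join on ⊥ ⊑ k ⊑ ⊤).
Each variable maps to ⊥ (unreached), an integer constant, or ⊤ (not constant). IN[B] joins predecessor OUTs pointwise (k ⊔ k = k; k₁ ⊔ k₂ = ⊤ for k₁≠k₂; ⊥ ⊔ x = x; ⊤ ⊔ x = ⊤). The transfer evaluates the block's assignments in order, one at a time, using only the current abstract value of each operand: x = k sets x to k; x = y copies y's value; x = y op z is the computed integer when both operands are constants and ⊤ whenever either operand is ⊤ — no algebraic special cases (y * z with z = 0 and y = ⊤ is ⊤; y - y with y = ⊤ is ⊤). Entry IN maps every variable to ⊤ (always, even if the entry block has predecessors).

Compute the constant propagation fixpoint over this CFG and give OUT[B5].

Answer: {a: 3, b: 3, c: 2, d: 0, e: -3, f: -4}

Derivation:
Converged values:
  B0:   IN=(all ⊤)   OUT={a:1, f:0; rest ⊤}
  B1:   IN=(all ⊤)   OUT={d:6, e:-3, f:3; rest ⊤}
  B2:   IN={d:6, e:-3, f:3; rest ⊤}   OUT={d:36, e:-3, f:3; rest ⊤}
  B3:   IN={e:-3, f:3; rest ⊤}   OUT={a:3, b:3, e:-3, f:3; rest ⊤}
  B4:   IN={a:3, b:3, e:-3, f:3; rest ⊤}   OUT={a:3, b:3, c:2, e:-3, f:-4; rest ⊤}
  B5:   IN={a:3, b:3, c:2, e:-3, f:-4; rest ⊤}   OUT={a:3, b:3, c:2, d:0, e:-3, f:-4; rest ⊤}
  B6:   IN={a:3, b:3, c:2, d:0, e:-3, f:-4; rest ⊤}   OUT={a:3, b:0, c:2, d:0, e:0, f:-4; rest ⊤}

Merge at B5: IN[B5] = OUT[B4] = {a: 3, b: 3, c: 2, d: ⊤, e: -3, f: -4}
Applying B5's transfer function to that IN value gives OUT[B5] (row B5 above).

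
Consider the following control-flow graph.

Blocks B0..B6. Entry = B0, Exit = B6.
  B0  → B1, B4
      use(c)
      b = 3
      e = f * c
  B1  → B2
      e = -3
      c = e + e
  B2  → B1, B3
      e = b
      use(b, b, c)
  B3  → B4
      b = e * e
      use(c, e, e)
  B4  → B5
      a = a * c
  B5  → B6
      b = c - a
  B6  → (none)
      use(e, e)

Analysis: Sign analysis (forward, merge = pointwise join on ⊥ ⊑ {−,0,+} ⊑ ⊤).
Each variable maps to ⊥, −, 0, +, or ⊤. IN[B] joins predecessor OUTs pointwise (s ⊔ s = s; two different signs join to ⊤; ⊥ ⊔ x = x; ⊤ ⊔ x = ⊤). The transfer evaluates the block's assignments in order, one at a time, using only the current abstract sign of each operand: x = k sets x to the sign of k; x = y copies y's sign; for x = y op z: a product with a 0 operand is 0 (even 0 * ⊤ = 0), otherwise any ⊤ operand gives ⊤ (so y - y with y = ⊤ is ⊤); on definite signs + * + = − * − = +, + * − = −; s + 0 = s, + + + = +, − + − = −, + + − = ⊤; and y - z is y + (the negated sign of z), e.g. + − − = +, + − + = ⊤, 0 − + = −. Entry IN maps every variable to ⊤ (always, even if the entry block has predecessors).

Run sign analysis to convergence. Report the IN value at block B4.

Answer: {a: ⊤, b: +, c: ⊤, d: ⊤, e: ⊤, f: ⊤}

Trace:
Per-block solution:
  B0: | IN=(all ⊤) | OUT={b:+; rest ⊤}
  B1: | IN={b:+; rest ⊤} | OUT={b:+, c:-, e:-; rest ⊤}
  B2: | IN={b:+, c:-, e:-; rest ⊤} | OUT={b:+, c:-, e:+; rest ⊤}
  B3: | IN={b:+, c:-, e:+; rest ⊤} | OUT={b:+, c:-, e:+; rest ⊤}
  B4: | IN={b:+; rest ⊤} | OUT={b:+; rest ⊤}
  B5: | IN={b:+; rest ⊤} | OUT=(all ⊤)
  B6: | IN=(all ⊤) | OUT=(all ⊤)

Merge at B4: IN[B4] = OUT[B0] ⊔ OUT[B3] = {a: ⊤, b: +, c: ⊤, d: ⊤, e: ⊤, f: ⊤}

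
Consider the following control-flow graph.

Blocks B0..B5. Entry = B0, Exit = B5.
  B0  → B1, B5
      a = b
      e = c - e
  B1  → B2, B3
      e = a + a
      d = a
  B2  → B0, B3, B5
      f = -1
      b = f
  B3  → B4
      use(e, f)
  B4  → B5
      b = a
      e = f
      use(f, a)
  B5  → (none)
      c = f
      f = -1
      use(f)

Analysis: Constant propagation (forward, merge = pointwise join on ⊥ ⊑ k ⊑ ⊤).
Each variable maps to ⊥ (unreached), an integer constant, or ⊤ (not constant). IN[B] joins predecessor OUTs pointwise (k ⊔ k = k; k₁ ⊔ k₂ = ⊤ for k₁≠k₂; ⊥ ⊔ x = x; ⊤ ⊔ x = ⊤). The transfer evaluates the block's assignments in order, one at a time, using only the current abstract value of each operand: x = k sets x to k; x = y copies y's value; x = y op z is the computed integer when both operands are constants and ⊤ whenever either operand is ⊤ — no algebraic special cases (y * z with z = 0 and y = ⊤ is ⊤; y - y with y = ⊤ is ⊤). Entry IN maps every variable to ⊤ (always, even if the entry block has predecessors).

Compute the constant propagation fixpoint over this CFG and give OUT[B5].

Answer: {a: ⊤, b: ⊤, c: ⊤, d: ⊤, e: ⊤, f: -1}

Derivation:
Per-block solution:
  B0:  IN=(all ⊤)  OUT=(all ⊤)
  B1:  IN=(all ⊤)  OUT=(all ⊤)
  B2:  IN=(all ⊤)  OUT={b:-1, f:-1; rest ⊤}
  B3:  IN=(all ⊤)  OUT=(all ⊤)
  B4:  IN=(all ⊤)  OUT=(all ⊤)
  B5:  IN=(all ⊤)  OUT={f:-1; rest ⊤}

Merge at B5: IN[B5] = OUT[B0] ⊔ OUT[B2] ⊔ OUT[B4] = {a: ⊤, b: ⊤, c: ⊤, d: ⊤, e: ⊤, f: ⊤}
Applying B5's transfer function to that IN value gives OUT[B5] (row B5 above).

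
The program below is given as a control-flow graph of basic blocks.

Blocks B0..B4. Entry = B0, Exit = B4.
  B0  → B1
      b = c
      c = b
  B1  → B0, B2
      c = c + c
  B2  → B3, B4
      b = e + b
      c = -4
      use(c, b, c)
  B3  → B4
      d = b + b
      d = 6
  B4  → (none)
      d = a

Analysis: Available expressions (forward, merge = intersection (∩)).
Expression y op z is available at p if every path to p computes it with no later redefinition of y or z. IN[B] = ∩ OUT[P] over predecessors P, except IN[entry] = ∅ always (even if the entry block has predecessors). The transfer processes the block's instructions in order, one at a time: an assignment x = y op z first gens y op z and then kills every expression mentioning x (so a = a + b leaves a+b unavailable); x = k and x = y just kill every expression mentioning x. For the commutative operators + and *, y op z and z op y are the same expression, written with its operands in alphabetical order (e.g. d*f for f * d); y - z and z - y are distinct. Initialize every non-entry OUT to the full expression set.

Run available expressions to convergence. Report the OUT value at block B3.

Fixpoint table:
  B0:   IN={}   OUT={}
  B1:   IN={}   OUT={}
  B2:   IN={}   OUT={}
  B3:   IN={}   OUT={b+b}
  B4:   IN={}   OUT={}

Merge at B3: IN[B3] = OUT[B2] = {}
Applying B3's transfer function to that IN value gives OUT[B3] (row B3 above).

Answer: {b+b}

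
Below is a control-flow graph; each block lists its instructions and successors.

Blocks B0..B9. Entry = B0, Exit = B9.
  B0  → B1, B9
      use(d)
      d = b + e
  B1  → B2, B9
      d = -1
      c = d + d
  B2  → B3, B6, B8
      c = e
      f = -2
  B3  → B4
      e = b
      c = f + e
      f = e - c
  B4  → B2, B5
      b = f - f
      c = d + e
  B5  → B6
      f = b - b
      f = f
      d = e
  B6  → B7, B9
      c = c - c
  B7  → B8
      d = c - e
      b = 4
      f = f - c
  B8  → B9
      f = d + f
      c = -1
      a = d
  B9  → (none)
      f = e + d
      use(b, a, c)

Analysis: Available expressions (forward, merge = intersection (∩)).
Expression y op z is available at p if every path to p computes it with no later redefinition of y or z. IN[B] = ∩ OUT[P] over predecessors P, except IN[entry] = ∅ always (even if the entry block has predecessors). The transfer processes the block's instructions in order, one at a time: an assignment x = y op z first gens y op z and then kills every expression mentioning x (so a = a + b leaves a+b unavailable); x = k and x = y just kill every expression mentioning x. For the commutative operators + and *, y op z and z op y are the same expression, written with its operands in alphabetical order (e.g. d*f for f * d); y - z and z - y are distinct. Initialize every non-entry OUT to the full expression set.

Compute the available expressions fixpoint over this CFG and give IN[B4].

Fixpoint table:
  B0: | IN={} | OUT={b+e}
  B1: | IN={b+e} | OUT={b+e, d+d}
  B2: | IN={d+d} | OUT={d+d}
  B3: | IN={d+d} | OUT={d+d, e-c}
  B4: | IN={d+d, e-c} | OUT={d+d, d+e, f-f}
  B5: | IN={d+d, d+e, f-f} | OUT={b-b}
  B6: | IN={} | OUT={}
  B7: | IN={} | OUT={c-e}
  B8: | IN={} | OUT={}
  B9: | IN={} | OUT={d+e}

Merge at B4: IN[B4] = OUT[B3] = {d+d, e-c}

Answer: {d+d, e-c}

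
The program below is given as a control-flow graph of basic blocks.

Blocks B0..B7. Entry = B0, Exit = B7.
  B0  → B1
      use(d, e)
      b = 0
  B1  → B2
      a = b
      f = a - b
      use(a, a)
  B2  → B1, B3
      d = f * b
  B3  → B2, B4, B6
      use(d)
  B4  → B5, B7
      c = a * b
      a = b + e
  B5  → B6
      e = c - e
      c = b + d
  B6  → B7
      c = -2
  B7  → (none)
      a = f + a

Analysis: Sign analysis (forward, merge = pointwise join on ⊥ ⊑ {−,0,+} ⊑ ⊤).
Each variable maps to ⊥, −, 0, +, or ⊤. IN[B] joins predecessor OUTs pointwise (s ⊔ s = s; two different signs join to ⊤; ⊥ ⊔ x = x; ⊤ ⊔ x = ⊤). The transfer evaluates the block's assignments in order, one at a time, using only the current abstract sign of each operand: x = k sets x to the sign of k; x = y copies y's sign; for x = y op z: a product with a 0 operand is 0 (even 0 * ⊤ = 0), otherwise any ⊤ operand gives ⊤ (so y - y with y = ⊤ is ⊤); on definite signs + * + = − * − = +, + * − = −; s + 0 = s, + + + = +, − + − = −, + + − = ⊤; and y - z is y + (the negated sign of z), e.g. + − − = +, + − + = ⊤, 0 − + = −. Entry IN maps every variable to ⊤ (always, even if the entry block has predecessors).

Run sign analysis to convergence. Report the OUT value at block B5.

Answer: {a: ⊤, b: 0, c: 0, d: 0, e: ⊤, f: 0}

Derivation:
Converged values:
  B0:   IN=(all ⊤)   OUT={b:0; rest ⊤}
  B1:   IN={b:0; rest ⊤}   OUT={a:0, b:0, f:0; rest ⊤}
  B2:   IN={a:0, b:0, f:0; rest ⊤}   OUT={a:0, b:0, d:0, f:0; rest ⊤}
  B3:   IN={a:0, b:0, d:0, f:0; rest ⊤}   OUT={a:0, b:0, d:0, f:0; rest ⊤}
  B4:   IN={a:0, b:0, d:0, f:0; rest ⊤}   OUT={b:0, c:0, d:0, f:0; rest ⊤}
  B5:   IN={b:0, c:0, d:0, f:0; rest ⊤}   OUT={b:0, c:0, d:0, f:0; rest ⊤}
  B6:   IN={b:0, d:0, f:0; rest ⊤}   OUT={b:0, c:-, d:0, f:0; rest ⊤}
  B7:   IN={b:0, d:0, f:0; rest ⊤}   OUT={b:0, d:0, f:0; rest ⊤}

Merge at B5: IN[B5] = OUT[B4] = {a: ⊤, b: 0, c: 0, d: 0, e: ⊤, f: 0}
Applying B5's transfer function to that IN value gives OUT[B5] (row B5 above).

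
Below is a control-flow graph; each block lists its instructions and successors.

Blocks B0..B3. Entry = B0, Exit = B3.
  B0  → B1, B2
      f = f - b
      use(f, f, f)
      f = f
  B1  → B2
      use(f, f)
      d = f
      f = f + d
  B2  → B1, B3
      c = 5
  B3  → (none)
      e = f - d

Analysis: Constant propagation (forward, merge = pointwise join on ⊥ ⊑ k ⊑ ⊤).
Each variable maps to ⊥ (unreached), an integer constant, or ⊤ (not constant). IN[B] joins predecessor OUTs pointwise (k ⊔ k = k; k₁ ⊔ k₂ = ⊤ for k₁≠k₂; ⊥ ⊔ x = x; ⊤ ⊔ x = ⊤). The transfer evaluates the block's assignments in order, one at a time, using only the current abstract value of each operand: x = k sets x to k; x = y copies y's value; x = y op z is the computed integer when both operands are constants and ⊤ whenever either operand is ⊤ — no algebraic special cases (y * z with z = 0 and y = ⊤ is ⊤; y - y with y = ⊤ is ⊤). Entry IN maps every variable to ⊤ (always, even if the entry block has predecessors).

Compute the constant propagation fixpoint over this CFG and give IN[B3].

Answer: {a: ⊤, b: ⊤, c: 5, d: ⊤, e: ⊤, f: ⊤}

Derivation:
Converged values:
  B0:  IN=(all ⊤)  OUT=(all ⊤)
  B1:  IN=(all ⊤)  OUT=(all ⊤)
  B2:  IN=(all ⊤)  OUT={c:5; rest ⊤}
  B3:  IN={c:5; rest ⊤}  OUT={c:5; rest ⊤}

Merge at B3: IN[B3] = OUT[B2] = {a: ⊤, b: ⊤, c: 5, d: ⊤, e: ⊤, f: ⊤}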